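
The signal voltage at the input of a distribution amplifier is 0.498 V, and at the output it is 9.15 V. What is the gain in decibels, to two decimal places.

Voltage ratio → dB uses the 20·log₁₀ form:
20·log₁₀(9.15/0.498) = 20·log₁₀(18.37) = 25.28 dB.

25.28 dB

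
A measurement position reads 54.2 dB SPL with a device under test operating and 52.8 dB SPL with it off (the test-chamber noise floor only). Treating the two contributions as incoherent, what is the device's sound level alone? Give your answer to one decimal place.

Background correction is a power subtraction:
L_src = 10·log₁₀(10^(54.2/10) − 10^(52.8/10)) = 10·log₁₀(72480) = 48.6 dB SPL.

48.6 dB SPL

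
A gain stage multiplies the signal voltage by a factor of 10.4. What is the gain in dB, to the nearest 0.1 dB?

20.3 dB

Voltage is an amplitude quantity, so gain = 20·log₁₀(V_out/V_in).
20·log₁₀(10.4) = 20.3 dB.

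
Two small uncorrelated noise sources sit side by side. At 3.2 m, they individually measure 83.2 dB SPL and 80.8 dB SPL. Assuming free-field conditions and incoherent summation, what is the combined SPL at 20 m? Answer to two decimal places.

69.26 dB SPL

Combined at 3.2 m: 10·log₁₀(10^(83.2/10)+10^(80.8/10)) = 85.174 dB SPL.
Then apply −20·log₁₀(20/3.2) = -15.918 dB → 69.26 dB SPL.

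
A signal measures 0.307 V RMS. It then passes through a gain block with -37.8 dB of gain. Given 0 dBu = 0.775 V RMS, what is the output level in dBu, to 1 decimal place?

Input level: 20·log₁₀(0.307/0.775) = -8.04 dBu.
Output: -8.04 − 37.8 = -45.8 dBu.

-45.8 dBu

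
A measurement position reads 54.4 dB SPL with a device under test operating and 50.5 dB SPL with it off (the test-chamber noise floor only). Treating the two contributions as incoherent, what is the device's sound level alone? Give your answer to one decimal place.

52.1 dB SPL

Subtract intensities: L_src = 10·log₁₀(10^(L_total/10) − 10^(L_bg/10)).
L_src = 10·log₁₀(10^(54.4/10) − 10^(50.5/10)) = 10·log₁₀(163200) = 52.1 dB SPL.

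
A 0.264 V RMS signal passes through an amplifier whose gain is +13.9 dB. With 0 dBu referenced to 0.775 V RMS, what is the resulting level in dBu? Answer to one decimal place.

Input level: 20·log₁₀(0.264/0.775) = -9.35 dBu.
Output: -9.35 + 13.9 = +4.5 dBu.

+4.5 dBu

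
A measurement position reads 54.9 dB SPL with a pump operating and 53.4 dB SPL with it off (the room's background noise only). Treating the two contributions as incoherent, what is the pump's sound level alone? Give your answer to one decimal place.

49.6 dB SPL

Background correction is a power subtraction:
L_src = 10·log₁₀(10^(54.9/10) − 10^(53.4/10)) = 10·log₁₀(90250) = 49.6 dB SPL.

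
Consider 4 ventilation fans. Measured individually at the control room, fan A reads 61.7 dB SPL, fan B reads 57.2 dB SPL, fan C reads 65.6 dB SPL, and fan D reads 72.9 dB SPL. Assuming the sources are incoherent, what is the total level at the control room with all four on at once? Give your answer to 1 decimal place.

Incoherent sources sum as intensities:
L_total = 10·log₁₀(10^(61.7/10) + 10^(57.2/10) + 10^(65.6/10) + 10^(72.9/10)) = 10·log₁₀(25130000) = 74.0 dB SPL.

74.0 dB SPL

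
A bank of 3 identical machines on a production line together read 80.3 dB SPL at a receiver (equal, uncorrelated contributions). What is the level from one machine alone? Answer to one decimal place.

3 equal incoherent sources add 10·log₁₀(3) = 4.77 dB over one source.
L_one = 80.3 − 4.77 = 75.5 dB SPL.

75.5 dB SPL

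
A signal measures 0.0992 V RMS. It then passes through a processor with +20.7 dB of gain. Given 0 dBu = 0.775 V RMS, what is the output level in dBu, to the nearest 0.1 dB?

+2.8 dBu

Input level: 20·log₁₀(0.0992/0.775) = -17.86 dBu.
Output: -17.86 + 20.7 = +2.8 dBu.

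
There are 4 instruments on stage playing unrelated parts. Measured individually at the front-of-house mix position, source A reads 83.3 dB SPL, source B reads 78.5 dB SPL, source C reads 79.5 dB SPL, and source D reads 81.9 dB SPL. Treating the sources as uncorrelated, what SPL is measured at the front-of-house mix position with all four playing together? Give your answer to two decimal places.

87.23 dB SPL

Uncorrelated sources add in intensity (power), not in dB.
L_total = 10·log₁₀(10^(83.3/10) + 10^(78.5/10) + 10^(79.5/10) + 10^(81.9/10)) = 10·log₁₀(528600000) = 87.23 dB SPL.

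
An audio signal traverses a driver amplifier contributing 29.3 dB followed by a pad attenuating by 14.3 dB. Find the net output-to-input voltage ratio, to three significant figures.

Net gain = 29.3 + (−14.3) = 15.0 dB.
Voltage ratio = 10^(15.0/20) = 5.62.

5.62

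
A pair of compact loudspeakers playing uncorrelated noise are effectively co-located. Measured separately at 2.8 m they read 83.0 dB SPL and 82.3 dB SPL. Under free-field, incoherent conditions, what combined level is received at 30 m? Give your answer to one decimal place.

Combined at 2.8 m: 10·log₁₀(10^(83.0/10)+10^(82.3/10)) = 85.67 dB SPL.
Then apply −20·log₁₀(30/2.8) = -20.60 dB → 65.1 dB SPL.

65.1 dB SPL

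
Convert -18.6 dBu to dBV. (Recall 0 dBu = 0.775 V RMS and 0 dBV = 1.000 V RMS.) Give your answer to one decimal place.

The offset between the scales is 20·log₁₀(0.775/1.000) = −2.214 dB.
So dBV = -18.6 − 2.214 = -20.8 dBV.

-20.8 dBV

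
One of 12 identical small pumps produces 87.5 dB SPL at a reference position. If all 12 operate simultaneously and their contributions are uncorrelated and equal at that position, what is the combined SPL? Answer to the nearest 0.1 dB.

12 equal incoherent sources raise the level by 10·log₁₀(12) = 10.79 dB.
L_total = 87.5 + 10.79 = 98.3 dB SPL.

98.3 dB SPL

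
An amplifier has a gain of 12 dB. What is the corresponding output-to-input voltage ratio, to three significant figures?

Voltage ratio = 10^(dB/20).
10^(12/20) = 10^(0.6000) = 3.98.

3.98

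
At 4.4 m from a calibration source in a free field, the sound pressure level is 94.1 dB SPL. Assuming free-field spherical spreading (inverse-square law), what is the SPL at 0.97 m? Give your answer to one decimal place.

107.2 dB SPL

For a point source in a free field, ΔL = −20·log₁₀(d₂/d₁).
ΔL = −20·log₁₀(0.97/4.4) = 13.13 dB, so L₂ = 94.1 + (13.13) = 107.2 dB SPL.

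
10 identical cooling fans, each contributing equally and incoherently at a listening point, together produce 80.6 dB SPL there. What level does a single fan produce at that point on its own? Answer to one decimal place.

10 equal incoherent sources add 10·log₁₀(10) = 10.00 dB over one source.
L_one = 80.6 − 10.00 = 70.6 dB SPL.

70.6 dB SPL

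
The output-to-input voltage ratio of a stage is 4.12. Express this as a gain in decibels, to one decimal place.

For a voltage ratio, dB = 20·log₁₀(V₂/V₁).
20·log₁₀(4.12) = 12.3 dB.

12.3 dB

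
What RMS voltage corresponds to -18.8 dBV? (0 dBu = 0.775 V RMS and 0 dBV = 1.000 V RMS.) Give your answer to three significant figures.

0.115 V

V = 1.000 V × 10^(-18.8/20).
= 1.000 × 0.1148 = 0.115 V.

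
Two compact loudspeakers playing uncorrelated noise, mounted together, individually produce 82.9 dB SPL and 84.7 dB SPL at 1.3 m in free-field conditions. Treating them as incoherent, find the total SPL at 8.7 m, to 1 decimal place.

70.4 dB SPL

Combined at 1.3 m: 10·log₁₀(10^(82.9/10)+10^(84.7/10)) = 86.90 dB SPL.
Then apply −20·log₁₀(8.7/1.3) = -16.51 dB → 70.4 dB SPL.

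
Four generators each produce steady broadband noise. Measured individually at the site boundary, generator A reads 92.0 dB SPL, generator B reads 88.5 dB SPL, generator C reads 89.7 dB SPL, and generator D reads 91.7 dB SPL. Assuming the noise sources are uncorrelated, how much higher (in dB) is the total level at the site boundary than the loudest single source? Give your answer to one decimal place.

4.7 dB

Uncorrelated sources add in intensity (power), not in dB.
L_total = 10·log₁₀(10^(92.0/10) + 10^(88.5/10) + 10^(89.7/10) + 10^(91.7/10)) = 96.73 dB SPL.
Excess over the loudest (92.0 dB): 96.73 − 92.0 = 4.7 dB.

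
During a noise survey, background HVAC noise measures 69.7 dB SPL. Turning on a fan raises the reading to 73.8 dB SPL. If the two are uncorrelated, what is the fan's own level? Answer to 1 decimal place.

71.7 dB SPL

Remove the background by subtracting linear intensities:
L_src = 10·log₁₀(10^(73.8/10) − 10^(69.7/10)) = 10·log₁₀(14660000) = 71.7 dB SPL.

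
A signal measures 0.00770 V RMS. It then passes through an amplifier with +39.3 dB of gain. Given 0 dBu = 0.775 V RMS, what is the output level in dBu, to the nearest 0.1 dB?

Input level: 20·log₁₀(0.00770/0.775) = -40.06 dBu.
Output: -40.06 + 39.3 = -0.8 dBu.

-0.8 dBu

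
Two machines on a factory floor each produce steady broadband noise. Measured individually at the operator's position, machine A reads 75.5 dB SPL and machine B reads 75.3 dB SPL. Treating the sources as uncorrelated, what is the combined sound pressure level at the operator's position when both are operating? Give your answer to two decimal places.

78.41 dB SPL

Incoherent sources sum as intensities:
L_total = 10·log₁₀(10^(75.5/10) + 10^(75.3/10)) = 10·log₁₀(69370000) = 78.41 dB SPL.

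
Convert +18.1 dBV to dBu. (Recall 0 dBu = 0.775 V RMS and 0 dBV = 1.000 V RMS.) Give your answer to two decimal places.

The offset between the scales is 20·log₁₀(0.775/1.000) = −2.214 dB.
So dBu = +18.1 + 2.214 = +20.31 dBu.

+20.31 dBu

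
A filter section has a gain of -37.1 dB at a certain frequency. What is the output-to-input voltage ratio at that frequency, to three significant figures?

Voltage ratio = 10^(dB/20).
10^(-37.1/20) = 10^(-1.855) = 0.0140.

0.0140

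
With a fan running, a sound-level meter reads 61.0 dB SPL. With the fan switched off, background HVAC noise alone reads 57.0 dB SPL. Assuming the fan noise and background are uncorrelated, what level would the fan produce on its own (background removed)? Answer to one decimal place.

58.8 dB SPL

Remove the background by subtracting linear intensities:
L_src = 10·log₁₀(10^(61.0/10) − 10^(57.0/10)) = 10·log₁₀(757700) = 58.8 dB SPL.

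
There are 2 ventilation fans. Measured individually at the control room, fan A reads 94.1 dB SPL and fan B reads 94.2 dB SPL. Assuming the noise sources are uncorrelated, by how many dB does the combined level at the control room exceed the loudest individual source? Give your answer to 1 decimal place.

Add the sources as powers (linear), then convert back to dB:
L_total = 10·log₁₀(10^(94.1/10) + 10^(94.2/10)) = 97.16 dB SPL.
Excess over the loudest (94.2 dB): 97.16 − 94.2 = 3.0 dB.

3.0 dB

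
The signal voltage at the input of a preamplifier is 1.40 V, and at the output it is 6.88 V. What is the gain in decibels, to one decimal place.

Voltage is an amplitude quantity, so gain = 20·log₁₀(V_out/V_in).
20·log₁₀(6.88/1.40) = 20·log₁₀(4.914) = 13.8 dB.

13.8 dB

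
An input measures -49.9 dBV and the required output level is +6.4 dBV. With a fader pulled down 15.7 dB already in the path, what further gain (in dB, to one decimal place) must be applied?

72.0 dB

The required make-up gain is the shortfall in the dB sum.
G = +6.4 − (-49.9) + 15.7 = 72.0 dB.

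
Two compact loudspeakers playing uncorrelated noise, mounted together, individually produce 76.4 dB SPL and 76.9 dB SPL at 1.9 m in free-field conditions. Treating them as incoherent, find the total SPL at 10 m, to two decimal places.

65.24 dB SPL

Combined at 1.9 m: 10·log₁₀(10^(76.4/10)+10^(76.9/10)) = 79.667 dB SPL.
Then apply −20·log₁₀(10/1.9) = -14.425 dB → 65.24 dB SPL.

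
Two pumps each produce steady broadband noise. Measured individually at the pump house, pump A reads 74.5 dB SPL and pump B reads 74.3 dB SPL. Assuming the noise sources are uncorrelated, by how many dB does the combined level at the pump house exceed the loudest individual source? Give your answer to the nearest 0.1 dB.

2.9 dB

Incoherent sources sum as intensities:
L_total = 10·log₁₀(10^(74.5/10) + 10^(74.3/10)) = 77.41 dB SPL.
Excess over the loudest (74.5 dB): 77.41 − 74.5 = 2.9 dB.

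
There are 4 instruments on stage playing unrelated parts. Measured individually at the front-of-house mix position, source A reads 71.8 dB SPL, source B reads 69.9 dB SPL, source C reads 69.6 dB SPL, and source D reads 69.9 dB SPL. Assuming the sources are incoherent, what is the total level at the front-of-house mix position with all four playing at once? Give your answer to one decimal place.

Incoherent sources sum as intensities:
L_total = 10·log₁₀(10^(71.8/10) + 10^(69.9/10) + 10^(69.6/10) + 10^(69.9/10)) = 10·log₁₀(43800000) = 76.4 dB SPL.

76.4 dB SPL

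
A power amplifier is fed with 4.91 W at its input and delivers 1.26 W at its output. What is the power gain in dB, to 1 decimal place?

Power ratio → dB uses the 10·log₁₀ form:
10·log₁₀(1.26/4.91) = 10·log₁₀(0.2566) = -5.9 dB.

-5.9 dB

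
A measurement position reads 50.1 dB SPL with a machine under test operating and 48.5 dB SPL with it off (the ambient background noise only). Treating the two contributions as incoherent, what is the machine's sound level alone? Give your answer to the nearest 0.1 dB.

Subtract intensities: L_src = 10·log₁₀(10^(L_total/10) − 10^(L_bg/10)).
L_src = 10·log₁₀(10^(50.1/10) − 10^(48.5/10)) = 10·log₁₀(31530) = 45.0 dB SPL.

45.0 dB SPL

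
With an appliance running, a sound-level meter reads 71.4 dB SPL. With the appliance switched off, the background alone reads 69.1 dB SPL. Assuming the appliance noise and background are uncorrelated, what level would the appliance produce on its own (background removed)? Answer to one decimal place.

Subtract intensities: L_src = 10·log₁₀(10^(L_total/10) − 10^(L_bg/10)).
L_src = 10·log₁₀(10^(71.4/10) − 10^(69.1/10)) = 10·log₁₀(5676000) = 67.5 dB SPL.

67.5 dB SPL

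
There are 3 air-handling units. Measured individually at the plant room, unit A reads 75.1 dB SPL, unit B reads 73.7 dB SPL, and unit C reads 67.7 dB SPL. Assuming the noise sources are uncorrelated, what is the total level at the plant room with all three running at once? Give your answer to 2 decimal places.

Uncorrelated sources add in intensity (power), not in dB.
L_total = 10·log₁₀(10^(75.1/10) + 10^(73.7/10) + 10^(67.7/10)) = 10·log₁₀(61690000) = 77.90 dB SPL.

77.90 dB SPL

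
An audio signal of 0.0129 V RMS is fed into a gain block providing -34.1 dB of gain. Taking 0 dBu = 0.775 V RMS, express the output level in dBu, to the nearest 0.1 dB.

Input level: 20·log₁₀(0.0129/0.775) = -35.57 dBu.
Output: -35.57 − 34.1 = -69.7 dBu.

-69.7 dBu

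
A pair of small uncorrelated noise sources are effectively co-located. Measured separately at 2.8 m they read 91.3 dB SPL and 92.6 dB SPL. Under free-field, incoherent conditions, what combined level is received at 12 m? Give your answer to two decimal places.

Combined at 2.8 m: 10·log₁₀(10^(91.3/10)+10^(92.6/10)) = 95.009 dB SPL.
Then apply −20·log₁₀(12/2.8) = -12.640 dB → 82.37 dB SPL.

82.37 dB SPL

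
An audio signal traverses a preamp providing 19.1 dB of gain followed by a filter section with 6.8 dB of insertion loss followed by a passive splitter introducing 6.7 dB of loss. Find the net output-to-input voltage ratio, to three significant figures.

1.91

Net gain = 19.1 + (−6.8) + (−6.7) = 5.6 dB.
Voltage ratio = 10^(5.6/20) = 1.91.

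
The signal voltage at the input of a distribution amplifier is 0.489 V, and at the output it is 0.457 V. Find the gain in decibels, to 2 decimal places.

Voltage is an amplitude quantity, so gain = 20·log₁₀(V_out/V_in).
20·log₁₀(0.457/0.489) = 20·log₁₀(0.9346) = -0.59 dB.

-0.59 dB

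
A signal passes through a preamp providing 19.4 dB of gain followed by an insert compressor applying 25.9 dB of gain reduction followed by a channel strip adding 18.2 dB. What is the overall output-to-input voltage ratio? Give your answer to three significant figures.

3.85

Net gain = 19.4 + (−25.9) + 18.2 = 11.7 dB.
Voltage ratio = 10^(11.7/20) = 3.85.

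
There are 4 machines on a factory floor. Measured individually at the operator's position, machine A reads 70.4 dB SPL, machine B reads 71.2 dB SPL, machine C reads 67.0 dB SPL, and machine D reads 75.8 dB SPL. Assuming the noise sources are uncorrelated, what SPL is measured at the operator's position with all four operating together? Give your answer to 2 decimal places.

Uncorrelated sources add in intensity (power), not in dB.
L_total = 10·log₁₀(10^(70.4/10) + 10^(71.2/10) + 10^(67.0/10) + 10^(75.8/10)) = 10·log₁₀(67180000) = 78.27 dB SPL.

78.27 dB SPL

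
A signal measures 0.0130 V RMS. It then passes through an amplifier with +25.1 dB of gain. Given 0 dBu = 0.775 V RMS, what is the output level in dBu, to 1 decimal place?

Input level: 20·log₁₀(0.0130/0.775) = -35.51 dBu.
Output: -35.51 + 25.1 = -10.4 dBu.

-10.4 dBu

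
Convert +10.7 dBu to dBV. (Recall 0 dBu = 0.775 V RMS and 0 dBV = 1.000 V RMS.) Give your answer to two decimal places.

+8.49 dBV

The offset between the scales is 20·log₁₀(0.775/1.000) = −2.214 dB.
So dBV = +10.7 − 2.214 = +8.49 dBV.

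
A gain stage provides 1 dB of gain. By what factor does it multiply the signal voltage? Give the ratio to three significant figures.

1.12

Voltage ratio = 10^(dB/20).
10^(1/20) = 10^(0.05000) = 1.12.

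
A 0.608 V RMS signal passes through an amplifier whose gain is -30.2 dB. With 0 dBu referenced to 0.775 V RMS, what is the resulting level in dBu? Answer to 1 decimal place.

-32.3 dBu

Input level: 20·log₁₀(0.608/0.775) = -2.11 dBu.
Output: -2.11 − 30.2 = -32.3 dBu.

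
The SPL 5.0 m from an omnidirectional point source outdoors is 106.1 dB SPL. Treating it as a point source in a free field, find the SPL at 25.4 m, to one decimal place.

92.0 dB SPL

Inverse-square spreading gives ΔL = −20·log₁₀(d₂/d₁).
ΔL = −20·log₁₀(25.4/5.0) = -14.12 dB, so L₂ = 106.1 + (-14.12) = 92.0 dB SPL.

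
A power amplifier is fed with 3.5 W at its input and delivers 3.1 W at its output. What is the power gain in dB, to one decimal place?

-0.5 dB

Power is a power quantity, so gain = 10·log₁₀(P_out/P_in).
10·log₁₀(3.1/3.5) = 10·log₁₀(0.8857) = -0.5 dB.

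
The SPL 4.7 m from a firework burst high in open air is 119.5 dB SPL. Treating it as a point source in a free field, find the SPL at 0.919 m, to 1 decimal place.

For a point source in a free field, ΔL = −20·log₁₀(d₂/d₁).
ΔL = −20·log₁₀(0.919/4.7) = 14.18 dB, so L₂ = 119.5 + (14.18) = 133.7 dB SPL.

133.7 dB SPL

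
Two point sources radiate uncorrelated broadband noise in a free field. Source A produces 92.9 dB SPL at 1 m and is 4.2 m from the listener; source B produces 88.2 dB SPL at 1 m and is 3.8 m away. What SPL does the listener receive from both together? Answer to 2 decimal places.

81.94 dB SPL

At the listener: L_A = 92.9 − 20·log₁₀(4.2) = 80.435 dB; L_B = 88.2 − 20·log₁₀(3.8) = 76.604 dB.
Combined: 10·log₁₀(10^(80.435/10)+10^(76.604/10)) = 81.94 dB SPL.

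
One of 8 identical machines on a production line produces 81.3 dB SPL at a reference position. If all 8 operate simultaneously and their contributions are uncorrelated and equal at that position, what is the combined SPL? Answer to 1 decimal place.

8 equal incoherent sources raise the level by 10·log₁₀(8) = 9.03 dB.
L_total = 81.3 + 9.03 = 90.3 dB SPL.

90.3 dB SPL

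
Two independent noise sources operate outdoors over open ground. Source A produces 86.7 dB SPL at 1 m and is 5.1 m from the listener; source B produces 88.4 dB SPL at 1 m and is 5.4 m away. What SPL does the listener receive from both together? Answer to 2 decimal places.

At the listener: L_A = 86.7 − 20·log₁₀(5.1) = 72.549 dB; L_B = 88.4 − 20·log₁₀(5.4) = 73.752 dB.
Combined: 10·log₁₀(10^(72.549/10)+10^(73.752/10)) = 76.20 dB SPL.

76.20 dB SPL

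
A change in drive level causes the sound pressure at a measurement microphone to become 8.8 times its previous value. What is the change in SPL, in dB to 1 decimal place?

SPL change from a pressure ratio uses the 20·log₁₀ form:
20·log₁₀(8.8) = 18.9 dB.

18.9 dB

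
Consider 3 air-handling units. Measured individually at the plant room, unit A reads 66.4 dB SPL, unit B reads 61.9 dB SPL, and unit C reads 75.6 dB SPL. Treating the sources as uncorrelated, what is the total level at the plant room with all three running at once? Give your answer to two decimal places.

76.26 dB SPL

Incoherent sources sum as intensities:
L_total = 10·log₁₀(10^(66.4/10) + 10^(61.9/10) + 10^(75.6/10)) = 10·log₁₀(42220000) = 76.26 dB SPL.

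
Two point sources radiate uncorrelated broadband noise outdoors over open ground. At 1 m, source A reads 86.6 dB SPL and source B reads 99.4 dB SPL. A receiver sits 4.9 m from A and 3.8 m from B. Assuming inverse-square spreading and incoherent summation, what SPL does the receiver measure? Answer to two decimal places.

87.94 dB SPL

At the listener: L_A = 86.6 − 20·log₁₀(4.9) = 72.796 dB; L_B = 99.4 − 20·log₁₀(3.8) = 87.804 dB.
Combined: 10·log₁₀(10^(72.796/10)+10^(87.804/10)) = 87.94 dB SPL.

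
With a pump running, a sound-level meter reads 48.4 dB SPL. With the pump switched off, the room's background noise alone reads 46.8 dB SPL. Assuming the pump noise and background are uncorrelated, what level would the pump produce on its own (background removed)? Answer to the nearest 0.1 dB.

Subtract intensities: L_src = 10·log₁₀(10^(L_total/10) − 10^(L_bg/10)).
L_src = 10·log₁₀(10^(48.4/10) − 10^(46.8/10)) = 10·log₁₀(21320) = 43.3 dB SPL.

43.3 dB SPL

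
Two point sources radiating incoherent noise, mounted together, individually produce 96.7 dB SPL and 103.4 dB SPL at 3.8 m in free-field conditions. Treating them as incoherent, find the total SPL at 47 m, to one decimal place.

82.4 dB SPL

Combined at 3.8 m: 10·log₁₀(10^(96.7/10)+10^(103.4/10)) = 104.24 dB SPL.
Then apply −20·log₁₀(47/3.8) = -21.85 dB → 82.4 dB SPL.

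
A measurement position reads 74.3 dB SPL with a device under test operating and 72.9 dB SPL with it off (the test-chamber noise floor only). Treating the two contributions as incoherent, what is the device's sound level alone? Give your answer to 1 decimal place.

68.7 dB SPL

Remove the background by subtracting linear intensities:
L_src = 10·log₁₀(10^(74.3/10) − 10^(72.9/10)) = 10·log₁₀(7417000) = 68.7 dB SPL.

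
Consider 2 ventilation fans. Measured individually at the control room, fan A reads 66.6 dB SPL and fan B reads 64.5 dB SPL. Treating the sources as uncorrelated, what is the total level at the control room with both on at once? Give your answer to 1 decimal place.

68.7 dB SPL

Uncorrelated sources add in intensity (power), not in dB.
L_total = 10·log₁₀(10^(66.6/10) + 10^(64.5/10)) = 10·log₁₀(7389000) = 68.7 dB SPL.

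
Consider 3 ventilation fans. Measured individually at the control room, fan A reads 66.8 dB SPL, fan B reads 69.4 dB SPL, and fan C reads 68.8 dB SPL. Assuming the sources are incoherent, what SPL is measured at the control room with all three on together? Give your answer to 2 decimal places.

73.24 dB SPL

Uncorrelated sources add in intensity (power), not in dB.
L_total = 10·log₁₀(10^(66.8/10) + 10^(69.4/10) + 10^(68.8/10)) = 10·log₁₀(21080000) = 73.24 dB SPL.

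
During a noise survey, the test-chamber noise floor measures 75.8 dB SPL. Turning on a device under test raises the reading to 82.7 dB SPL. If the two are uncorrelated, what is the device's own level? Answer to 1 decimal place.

81.7 dB SPL

Subtract intensities: L_src = 10·log₁₀(10^(L_total/10) − 10^(L_bg/10)).
L_src = 10·log₁₀(10^(82.7/10) − 10^(75.8/10)) = 10·log₁₀(148200000) = 81.7 dB SPL.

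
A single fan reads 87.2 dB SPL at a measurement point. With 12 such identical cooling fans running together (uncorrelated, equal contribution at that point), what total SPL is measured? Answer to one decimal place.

12 equal incoherent sources raise the level by 10·log₁₀(12) = 10.79 dB.
L_total = 87.2 + 10.79 = 98.0 dB SPL.

98.0 dB SPL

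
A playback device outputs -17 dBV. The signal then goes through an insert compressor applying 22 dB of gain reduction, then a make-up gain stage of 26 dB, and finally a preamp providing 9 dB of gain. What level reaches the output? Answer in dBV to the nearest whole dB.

-4 dBV

Gain stages sum in dB:
-17 − 22 + 26 + 9 = -4 dBV.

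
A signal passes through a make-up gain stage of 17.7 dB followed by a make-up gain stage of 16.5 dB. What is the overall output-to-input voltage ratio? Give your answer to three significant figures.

Net gain = 17.7 + 16.5 = 34.2 dB.
Voltage ratio = 10^(34.2/20) = 51.3.

51.3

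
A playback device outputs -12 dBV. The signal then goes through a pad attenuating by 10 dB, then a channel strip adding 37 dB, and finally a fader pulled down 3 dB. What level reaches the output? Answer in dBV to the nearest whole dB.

+12 dBV

Gain stages sum in dB:
-12 − 10 + 37 − 3 = +12 dBV.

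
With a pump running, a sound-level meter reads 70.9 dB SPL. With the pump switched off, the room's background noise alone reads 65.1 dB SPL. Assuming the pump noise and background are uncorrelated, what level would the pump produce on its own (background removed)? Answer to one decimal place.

69.6 dB SPL

Background correction is a power subtraction:
L_src = 10·log₁₀(10^(70.9/10) − 10^(65.1/10)) = 10·log₁₀(9067000) = 69.6 dB SPL.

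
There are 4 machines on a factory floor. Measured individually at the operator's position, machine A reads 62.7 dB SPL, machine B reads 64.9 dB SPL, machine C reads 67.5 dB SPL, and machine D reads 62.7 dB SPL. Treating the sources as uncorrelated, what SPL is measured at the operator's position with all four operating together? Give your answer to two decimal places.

70.95 dB SPL

Incoherent sources sum as intensities:
L_total = 10·log₁₀(10^(62.7/10) + 10^(64.9/10) + 10^(67.5/10) + 10^(62.7/10)) = 10·log₁₀(12440000) = 70.95 dB SPL.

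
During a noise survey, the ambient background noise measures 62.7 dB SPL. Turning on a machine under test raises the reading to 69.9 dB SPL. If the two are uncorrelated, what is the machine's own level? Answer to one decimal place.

69.0 dB SPL

Background correction is a power subtraction:
L_src = 10·log₁₀(10^(69.9/10) − 10^(62.7/10)) = 10·log₁₀(7910000) = 69.0 dB SPL.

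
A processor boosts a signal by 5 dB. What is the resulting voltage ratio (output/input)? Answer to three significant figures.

Voltage ratio = 10^(dB/20).
10^(5/20) = 10^(0.2500) = 1.78.

1.78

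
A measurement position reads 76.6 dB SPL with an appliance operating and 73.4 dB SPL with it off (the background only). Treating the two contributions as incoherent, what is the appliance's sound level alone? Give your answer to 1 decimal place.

73.8 dB SPL

Remove the background by subtracting linear intensities:
L_src = 10·log₁₀(10^(76.6/10) − 10^(73.4/10)) = 10·log₁₀(23830000) = 73.8 dB SPL.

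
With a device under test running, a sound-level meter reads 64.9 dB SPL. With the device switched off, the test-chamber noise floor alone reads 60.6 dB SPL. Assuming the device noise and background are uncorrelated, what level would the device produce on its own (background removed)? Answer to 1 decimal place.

62.9 dB SPL

Subtract intensities: L_src = 10·log₁₀(10^(L_total/10) − 10^(L_bg/10)).
L_src = 10·log₁₀(10^(64.9/10) − 10^(60.6/10)) = 10·log₁₀(1942000) = 62.9 dB SPL.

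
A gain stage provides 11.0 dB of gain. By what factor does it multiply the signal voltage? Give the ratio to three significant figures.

3.55

Voltage ratio = 10^(dB/20).
10^(11.0/20) = 10^(0.5500) = 3.55.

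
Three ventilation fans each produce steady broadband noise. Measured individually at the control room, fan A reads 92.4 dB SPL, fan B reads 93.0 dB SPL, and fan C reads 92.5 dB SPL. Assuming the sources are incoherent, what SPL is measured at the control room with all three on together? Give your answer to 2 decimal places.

97.41 dB SPL

Uncorrelated sources add in intensity (power), not in dB.
L_total = 10·log₁₀(10^(92.4/10) + 10^(93.0/10) + 10^(92.5/10)) = 10·log₁₀(5511000000) = 97.41 dB SPL.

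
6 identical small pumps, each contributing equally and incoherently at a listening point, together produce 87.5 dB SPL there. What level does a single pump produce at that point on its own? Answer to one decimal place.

6 equal incoherent sources add 10·log₁₀(6) = 7.78 dB over one source.
L_one = 87.5 − 7.78 = 79.7 dB SPL.

79.7 dB SPL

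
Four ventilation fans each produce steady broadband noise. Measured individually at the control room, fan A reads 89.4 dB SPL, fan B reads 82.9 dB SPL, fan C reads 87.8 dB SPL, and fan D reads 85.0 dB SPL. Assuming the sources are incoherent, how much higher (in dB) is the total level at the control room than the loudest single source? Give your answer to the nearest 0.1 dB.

3.6 dB

Add the sources as powers (linear), then convert back to dB:
L_total = 10·log₁₀(10^(89.4/10) + 10^(82.9/10) + 10^(87.8/10) + 10^(85.0/10)) = 92.98 dB SPL.
Excess over the loudest (89.4 dB): 92.98 − 89.4 = 3.6 dB.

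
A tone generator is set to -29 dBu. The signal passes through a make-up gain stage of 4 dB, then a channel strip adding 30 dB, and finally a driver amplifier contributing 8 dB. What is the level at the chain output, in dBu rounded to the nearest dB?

In dB, series stages simply add:
-29 + 4 + 30 + 8 = +13 dBu.

+13 dBu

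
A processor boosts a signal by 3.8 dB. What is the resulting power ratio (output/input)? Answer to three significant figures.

2.40

Power ratio = 10^(dB/10).
10^(3.8/10) = 10^(0.3800) = 2.40.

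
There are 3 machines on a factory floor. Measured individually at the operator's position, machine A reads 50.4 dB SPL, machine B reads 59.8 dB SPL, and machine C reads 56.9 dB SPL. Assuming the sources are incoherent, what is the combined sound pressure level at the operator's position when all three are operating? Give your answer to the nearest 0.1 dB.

Add the sources as powers (linear), then convert back to dB:
L_total = 10·log₁₀(10^(50.4/10) + 10^(59.8/10) + 10^(56.9/10)) = 10·log₁₀(1554000) = 61.9 dB SPL.

61.9 dB SPL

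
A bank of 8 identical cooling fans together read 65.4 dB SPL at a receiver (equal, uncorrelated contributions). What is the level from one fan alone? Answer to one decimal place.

56.4 dB SPL

8 equal incoherent sources add 10·log₁₀(8) = 9.03 dB over one source.
L_one = 65.4 − 9.03 = 56.4 dB SPL.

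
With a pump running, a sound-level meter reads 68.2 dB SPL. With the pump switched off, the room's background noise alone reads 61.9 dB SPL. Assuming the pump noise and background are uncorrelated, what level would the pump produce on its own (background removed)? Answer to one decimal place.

Remove the background by subtracting linear intensities:
L_src = 10·log₁₀(10^(68.2/10) − 10^(61.9/10)) = 10·log₁₀(5058000) = 67.0 dB SPL.

67.0 dB SPL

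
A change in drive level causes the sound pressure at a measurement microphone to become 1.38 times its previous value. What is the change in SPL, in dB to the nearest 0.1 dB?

SPL change from a pressure ratio uses the 20·log₁₀ form:
20·log₁₀(1.38) = 2.8 dB.

2.8 dB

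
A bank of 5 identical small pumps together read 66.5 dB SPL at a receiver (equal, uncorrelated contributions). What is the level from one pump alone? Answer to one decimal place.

59.5 dB SPL

5 equal incoherent sources add 10·log₁₀(5) = 6.99 dB over one source.
L_one = 66.5 − 6.99 = 59.5 dB SPL.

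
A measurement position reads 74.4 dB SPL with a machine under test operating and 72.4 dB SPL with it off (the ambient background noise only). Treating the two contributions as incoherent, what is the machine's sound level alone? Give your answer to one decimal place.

Background correction is a power subtraction:
L_src = 10·log₁₀(10^(74.4/10) − 10^(72.4/10)) = 10·log₁₀(10160000) = 70.1 dB SPL.

70.1 dB SPL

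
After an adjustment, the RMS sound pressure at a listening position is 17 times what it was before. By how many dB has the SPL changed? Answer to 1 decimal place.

24.6 dB

SPL change from a pressure ratio uses the 20·log₁₀ form:
20·log₁₀(17) = 24.6 dB.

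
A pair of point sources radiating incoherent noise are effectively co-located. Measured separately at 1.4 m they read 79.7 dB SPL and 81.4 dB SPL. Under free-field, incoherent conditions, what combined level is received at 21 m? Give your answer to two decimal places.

60.12 dB SPL

Combined at 1.4 m: 10·log₁₀(10^(79.7/10)+10^(81.4/10)) = 83.643 dB SPL.
Then apply −20·log₁₀(21/1.4) = -23.522 dB → 60.12 dB SPL.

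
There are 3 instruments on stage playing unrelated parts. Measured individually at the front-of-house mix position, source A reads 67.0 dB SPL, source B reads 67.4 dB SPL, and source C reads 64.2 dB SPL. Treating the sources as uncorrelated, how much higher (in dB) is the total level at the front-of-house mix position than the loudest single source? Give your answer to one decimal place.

Add the sources as powers (linear), then convert back to dB:
L_total = 10·log₁₀(10^(67.0/10) + 10^(67.4/10) + 10^(64.2/10)) = 71.19 dB SPL.
Excess over the loudest (67.4 dB): 71.19 − 67.4 = 3.8 dB.

3.8 dB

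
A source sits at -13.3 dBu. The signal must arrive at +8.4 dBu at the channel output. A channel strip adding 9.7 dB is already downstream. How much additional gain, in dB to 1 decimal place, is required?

The required make-up gain is the shortfall in the dB sum.
G = +8.4 − (-13.3) − 9.7 = 12.0 dB.

12.0 dB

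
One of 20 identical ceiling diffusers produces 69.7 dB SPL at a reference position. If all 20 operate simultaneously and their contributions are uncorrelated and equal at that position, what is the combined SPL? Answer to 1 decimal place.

20 equal incoherent sources raise the level by 10·log₁₀(20) = 13.01 dB.
L_total = 69.7 + 13.01 = 82.7 dB SPL.

82.7 dB SPL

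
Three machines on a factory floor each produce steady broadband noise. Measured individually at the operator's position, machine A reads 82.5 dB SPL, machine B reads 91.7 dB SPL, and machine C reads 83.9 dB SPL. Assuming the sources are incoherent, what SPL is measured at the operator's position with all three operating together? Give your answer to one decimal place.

Incoherent sources sum as intensities:
L_total = 10·log₁₀(10^(82.5/10) + 10^(91.7/10) + 10^(83.9/10)) = 10·log₁₀(1902000000) = 92.8 dB SPL.

92.8 dB SPL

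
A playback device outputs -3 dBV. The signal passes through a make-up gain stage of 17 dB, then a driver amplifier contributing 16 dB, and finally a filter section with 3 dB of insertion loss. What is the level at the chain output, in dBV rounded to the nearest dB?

Cascaded gains and losses add directly in dB.
-3 + 17 + 16 − 3 = +27 dBV.

+27 dBV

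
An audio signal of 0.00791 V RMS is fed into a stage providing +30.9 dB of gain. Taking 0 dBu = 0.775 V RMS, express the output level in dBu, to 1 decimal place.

Input level: 20·log₁₀(0.00791/0.775) = -39.82 dBu.
Output: -39.82 + 30.9 = -8.9 dBu.

-8.9 dBu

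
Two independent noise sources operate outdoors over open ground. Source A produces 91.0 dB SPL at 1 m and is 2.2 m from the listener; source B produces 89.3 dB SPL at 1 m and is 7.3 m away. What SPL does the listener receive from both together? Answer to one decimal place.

At the listener: L_A = 91.0 − 20·log₁₀(2.2) = 84.15 dB; L_B = 89.3 − 20·log₁₀(7.3) = 72.03 dB.
Combined: 10·log₁₀(10^(84.15/10)+10^(72.03/10)) = 84.4 dB SPL.

84.4 dB SPL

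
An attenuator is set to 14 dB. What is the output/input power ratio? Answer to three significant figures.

0.0398

Power ratio = 10^(dB/10).
10^(-14/10) = 10^(-1.400) = 0.0398.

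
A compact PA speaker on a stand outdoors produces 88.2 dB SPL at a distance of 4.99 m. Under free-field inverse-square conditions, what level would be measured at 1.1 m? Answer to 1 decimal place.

101.3 dB SPL

For a point source in a free field, ΔL = −20·log₁₀(d₂/d₁).
ΔL = −20·log₁₀(1.1/4.99) = 13.13 dB, so L₂ = 88.2 + (13.13) = 101.3 dB SPL.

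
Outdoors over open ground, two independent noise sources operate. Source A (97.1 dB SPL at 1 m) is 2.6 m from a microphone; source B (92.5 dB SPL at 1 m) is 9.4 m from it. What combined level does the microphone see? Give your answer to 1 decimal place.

88.9 dB SPL

At the listener: L_A = 97.1 − 20·log₁₀(2.6) = 88.80 dB; L_B = 92.5 − 20·log₁₀(9.4) = 73.04 dB.
Combined: 10·log₁₀(10^(88.80/10)+10^(73.04/10)) = 88.9 dB SPL.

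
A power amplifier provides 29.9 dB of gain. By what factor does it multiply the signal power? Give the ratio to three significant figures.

977

Power ratio = 10^(dB/10).
10^(29.9/10) = 10^(2.990) = 977.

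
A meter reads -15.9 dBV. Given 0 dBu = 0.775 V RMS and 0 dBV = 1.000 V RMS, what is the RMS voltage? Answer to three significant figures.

V = 1.000 V × 10^(-15.9/20).
= 1.000 × 0.1603 = 0.160 V.

0.160 V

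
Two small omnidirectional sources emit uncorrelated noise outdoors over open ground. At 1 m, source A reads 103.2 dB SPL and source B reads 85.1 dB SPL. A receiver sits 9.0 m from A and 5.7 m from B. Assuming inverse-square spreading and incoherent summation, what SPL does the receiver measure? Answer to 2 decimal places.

84.28 dB SPL

At the listener: L_A = 103.2 − 20·log₁₀(9.0) = 84.115 dB; L_B = 85.1 − 20·log₁₀(5.7) = 69.983 dB.
Combined: 10·log₁₀(10^(84.115/10)+10^(69.983/10)) = 84.28 dB SPL.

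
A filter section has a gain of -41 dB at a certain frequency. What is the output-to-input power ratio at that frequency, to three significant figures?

0.0000794

Power ratio = 10^(dB/10).
10^(-41/10) = 10^(-4.100) = 0.0000794.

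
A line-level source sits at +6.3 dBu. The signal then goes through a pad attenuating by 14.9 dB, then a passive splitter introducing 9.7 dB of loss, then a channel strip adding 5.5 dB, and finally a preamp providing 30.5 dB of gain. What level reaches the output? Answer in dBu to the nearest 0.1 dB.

+17.7 dBu

Gain stages sum in dB:
+6.3 − 14.9 − 9.7 + 5.5 + 30.5 = +17.7 dBu.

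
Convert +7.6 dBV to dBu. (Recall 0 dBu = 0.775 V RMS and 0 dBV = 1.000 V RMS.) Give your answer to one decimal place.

The offset between the scales is 20·log₁₀(0.775/1.000) = −2.214 dB.
So dBu = +7.6 + 2.214 = +9.8 dBu.

+9.8 dBu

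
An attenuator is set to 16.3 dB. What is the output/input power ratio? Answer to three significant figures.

0.0234

Power ratio = 10^(dB/10).
10^(-16.3/10) = 10^(-1.630) = 0.0234.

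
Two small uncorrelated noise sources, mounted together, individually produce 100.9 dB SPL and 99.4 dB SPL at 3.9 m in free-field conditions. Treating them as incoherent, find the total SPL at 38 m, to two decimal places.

83.45 dB SPL

Combined at 3.9 m: 10·log₁₀(10^(100.9/10)+10^(99.4/10)) = 103.225 dB SPL.
Then apply −20·log₁₀(38/3.9) = -19.774 dB → 83.45 dB SPL.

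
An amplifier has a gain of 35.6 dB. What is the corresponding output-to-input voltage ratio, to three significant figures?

Voltage ratio = 10^(dB/20).
10^(35.6/20) = 10^(1.780) = 60.3.

60.3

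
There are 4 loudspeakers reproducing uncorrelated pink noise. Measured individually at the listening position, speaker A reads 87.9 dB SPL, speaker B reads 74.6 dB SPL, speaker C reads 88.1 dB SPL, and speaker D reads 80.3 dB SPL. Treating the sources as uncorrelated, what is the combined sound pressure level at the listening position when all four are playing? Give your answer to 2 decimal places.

91.46 dB SPL

Uncorrelated sources add in intensity (power), not in dB.
L_total = 10·log₁₀(10^(87.9/10) + 10^(74.6/10) + 10^(88.1/10) + 10^(80.3/10)) = 10·log₁₀(1398000000) = 91.46 dB SPL.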